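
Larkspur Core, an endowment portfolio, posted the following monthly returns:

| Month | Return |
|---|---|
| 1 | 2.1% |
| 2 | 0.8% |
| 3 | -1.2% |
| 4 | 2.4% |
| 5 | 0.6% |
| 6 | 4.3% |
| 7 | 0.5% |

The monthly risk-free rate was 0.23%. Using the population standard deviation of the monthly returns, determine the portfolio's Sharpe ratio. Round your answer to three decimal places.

0.694

r̄ = (2.1 + 0.8 − 1.2 + 2.4 + 0.6 + 4.3 + 0.5) / 7 = 9.50 / 7 = 1.3571%
Σ(r − r̄)² = (2.1 − 1.3571)² + (0.8 − 1.3571)² + (-1.2 − 1.3571)² + … = 18.4571
population σ = √(18.4571 / 7) = √2.6367 = 1.6238%
Sharpe = (r̄ − rf) / σ = (1.3571 − 0.23) / 1.6238 = 1.1271 / 1.6238 = 0.6941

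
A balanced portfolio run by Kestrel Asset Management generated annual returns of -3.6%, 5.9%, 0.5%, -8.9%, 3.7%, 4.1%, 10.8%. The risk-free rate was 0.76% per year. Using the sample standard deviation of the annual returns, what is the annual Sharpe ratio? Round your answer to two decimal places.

0.16

r̄ = (-3.6 + 5.9 + 0.5 − 8.9 + 3.7 + 4.1 + 10.8) / 7 = 1.7857%
Σ(r − r̄)² = (-3.6 − 1.7857)² + (5.9 − 1.7857)² + … = 252.0486
σ = √[252.0486 / 6] = 6.4814%
Sharpe = (r̄ − rf) / σ = (1.7857 − 0.76) / 6.4814 = 1.0257 / 6.4814 = 0.1583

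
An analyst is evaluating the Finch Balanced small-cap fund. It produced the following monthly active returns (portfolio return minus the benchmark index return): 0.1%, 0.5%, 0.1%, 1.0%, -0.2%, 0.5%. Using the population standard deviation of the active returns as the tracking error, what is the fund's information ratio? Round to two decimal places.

0.86

Mean return μ = 2.00 / 6 = 0.3333%
Σ(r − μ)² = (0.1 − 0.3333)² + (0.5 − 0.3333)² + … = 0.8933
population σ = √(0.8933 / 6) = √0.1489 = 0.3859%
IR = μ / tracking error = 0.3333 / 0.3859 = 0.8637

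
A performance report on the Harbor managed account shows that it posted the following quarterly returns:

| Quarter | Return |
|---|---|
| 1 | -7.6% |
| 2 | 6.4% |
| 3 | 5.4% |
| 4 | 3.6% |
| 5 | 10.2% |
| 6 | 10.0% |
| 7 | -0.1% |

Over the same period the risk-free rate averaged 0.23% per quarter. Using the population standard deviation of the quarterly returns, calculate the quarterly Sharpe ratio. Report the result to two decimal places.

r̄ = (-7.6 + 6.4 + 5.4 + 3.6 + 10.2 + 10 − 0.1) / 7 = 3.9857%
Σ(r − r̄)² = (-7.6 − 3.9857)² + (6.4 − 3.9857)² + (5.4 − 3.9857)² + … = 233.6886
σ = √[233.6886 / 7] = 5.7779%
Sharpe = (r̄ − rf) / σ = (3.9857 − 0.23) / 5.7779 = 3.7557 / 5.7779 = 0.6500

0.65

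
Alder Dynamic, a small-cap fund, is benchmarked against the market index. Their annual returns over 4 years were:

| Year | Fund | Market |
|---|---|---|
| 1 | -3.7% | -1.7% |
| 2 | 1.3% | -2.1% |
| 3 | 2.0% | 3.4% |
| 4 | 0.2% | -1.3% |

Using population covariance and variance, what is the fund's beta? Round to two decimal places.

r̄p = -0.0500%,  r̄m = -0.4250%
Cov = Σ(rp − r̄p)(rm − r̄m) / 4 = 2.5038
Var(rm) = Σ(rm − r̄m)² / 4 = 4.9569
β = Cov / Var = 2.5038 / 4.9569 = 0.5051

0.51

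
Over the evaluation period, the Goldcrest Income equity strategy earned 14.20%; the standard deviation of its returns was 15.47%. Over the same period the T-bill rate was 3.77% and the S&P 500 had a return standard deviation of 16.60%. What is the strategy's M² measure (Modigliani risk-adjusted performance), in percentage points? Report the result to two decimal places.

14.96

Sharpe = (Rp − Rf) / σp = (14.20% − 3.77%) / 15.47% = 0.6742
M² = Rf + Sharpe × σm = 3.77% + 0.6742 × 16.60% = 14.9617%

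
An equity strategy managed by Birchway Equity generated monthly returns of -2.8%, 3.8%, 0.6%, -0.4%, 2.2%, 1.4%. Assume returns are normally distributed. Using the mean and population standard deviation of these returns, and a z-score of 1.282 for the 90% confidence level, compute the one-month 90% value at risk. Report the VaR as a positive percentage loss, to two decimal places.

Mean return r̄ = 4.80 / 6 = 0.8000%
Σ(r − r̄)² = 25.7600; population σ = √(25.7600/6) = 2.0720%
VaR = −(r̄ − z·σ) = −(0.8000 − 1.282 × 2.0720) = −(-1.8563) = 1.8563%

1.86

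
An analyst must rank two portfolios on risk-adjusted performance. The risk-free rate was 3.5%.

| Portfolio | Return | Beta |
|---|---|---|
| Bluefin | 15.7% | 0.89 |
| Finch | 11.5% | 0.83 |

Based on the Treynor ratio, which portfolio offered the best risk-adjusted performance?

Bluefin: Treynor = (15.7% − 3.5%) / 0.89 = 13.708
Finch: Treynor = (11.5% − 3.5%) / 0.83 = 9.639
Highest: Bluefin (13.708).

Bluefin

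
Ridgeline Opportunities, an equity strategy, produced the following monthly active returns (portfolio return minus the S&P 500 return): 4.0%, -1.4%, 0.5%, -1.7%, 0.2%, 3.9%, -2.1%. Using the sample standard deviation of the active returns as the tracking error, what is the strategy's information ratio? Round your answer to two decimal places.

0.19

Mean return r̄ = 3.40 / 7 = 0.4857%
Σ(r − r̄)² = (4 − 0.4857)² + (-1.4 − 0.4857)² + … = 39.1086
sample σ = √(39.1086 / 6) = √6.5181 = 2.5531%
IR = r̄ / tracking error = 0.4857 / 2.5531 = 0.1902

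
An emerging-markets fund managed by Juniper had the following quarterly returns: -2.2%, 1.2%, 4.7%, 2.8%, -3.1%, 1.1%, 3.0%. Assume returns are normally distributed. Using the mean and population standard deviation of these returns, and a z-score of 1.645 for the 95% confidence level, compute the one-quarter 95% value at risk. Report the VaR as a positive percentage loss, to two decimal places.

μ = (-2.2 + 1.2 + 4.7 + 2.8 − 3.1 + 1.1 + 3) / 7 = 7.50 / 7 = 1.0714%
Population std dev = √[47.9943 / 7] = 2.6185%
VaR = −(μ − z·σ) = −(1.0714 − 1.645 × 2.6185) = −(-3.2360) = 3.2360%

3.24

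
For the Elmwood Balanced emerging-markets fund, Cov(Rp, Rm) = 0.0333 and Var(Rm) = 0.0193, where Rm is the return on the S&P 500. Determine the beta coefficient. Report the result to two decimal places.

β = Cov(Rp, Rm) / Var(Rm) = 0.0333 / 0.0193 = 1.7254

1.73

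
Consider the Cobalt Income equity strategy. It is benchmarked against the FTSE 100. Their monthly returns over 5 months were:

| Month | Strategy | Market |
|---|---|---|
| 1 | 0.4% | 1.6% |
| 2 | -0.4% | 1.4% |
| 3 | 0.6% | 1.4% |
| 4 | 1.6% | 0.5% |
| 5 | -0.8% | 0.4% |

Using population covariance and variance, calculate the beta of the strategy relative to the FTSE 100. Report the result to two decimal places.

r̄p = 0.2800%,  r̄m = 1.0600%
Cov = Σ(rp − r̄p)(rm − r̄m) / 5 = -0.0168
Var(rm) = Σ(rm − r̄m)² / 5 = 0.2544
β = Cov / Var = -0.0168 / 0.2544 = -0.0660

-0.07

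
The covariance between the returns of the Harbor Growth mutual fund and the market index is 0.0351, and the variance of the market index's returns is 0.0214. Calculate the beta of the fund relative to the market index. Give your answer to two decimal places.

β = Cov(Rp, Rm) / Var(Rm) = 0.0351 / 0.0214 = 1.6402

1.64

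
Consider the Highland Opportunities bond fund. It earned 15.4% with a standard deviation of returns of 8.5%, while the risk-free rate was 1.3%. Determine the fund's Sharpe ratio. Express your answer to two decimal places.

Sharpe = (Rp − Rf) / σp = (15.4% − 1.3%) / 8.5% = 14.10% / 8.5% = 1.6588

1.66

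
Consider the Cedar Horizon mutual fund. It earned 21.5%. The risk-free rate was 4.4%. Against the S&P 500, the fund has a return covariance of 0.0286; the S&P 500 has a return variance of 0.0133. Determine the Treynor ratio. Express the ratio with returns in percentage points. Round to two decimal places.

7.95

β = Cov / Var = 0.0286 / 0.0133 = 2.1504
Treynor = (Rp − Rf) / β = (21.5% − 4.4%) / 2.1504 = 17.10 / 2.1504 = 7.9520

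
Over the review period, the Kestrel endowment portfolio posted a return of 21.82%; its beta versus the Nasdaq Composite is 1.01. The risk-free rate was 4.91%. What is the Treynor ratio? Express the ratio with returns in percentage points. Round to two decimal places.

Treynor = (Rp − Rf) / β = (21.82% − 4.91%) / 1.01 = 16.91 / 1.01 = 16.7426

16.74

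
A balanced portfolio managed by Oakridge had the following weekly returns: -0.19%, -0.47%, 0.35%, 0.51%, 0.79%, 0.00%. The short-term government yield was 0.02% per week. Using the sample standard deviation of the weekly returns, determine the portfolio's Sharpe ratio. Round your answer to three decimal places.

Mean return r̄ = 0.990 / 6 = 0.1650%
Σ(r − r̄)² = (-0.19 − 0.1650)² + (-0.47 − 0.1650)² + … = 1.1004
sample σ = √(1.1004 / 5) = √0.2201 = 0.4691%
Sharpe = (r̄ − rf) / σ = (0.1650 − 0.02) / 0.4691 = 0.1450 / 0.4691 = 0.3091

0.309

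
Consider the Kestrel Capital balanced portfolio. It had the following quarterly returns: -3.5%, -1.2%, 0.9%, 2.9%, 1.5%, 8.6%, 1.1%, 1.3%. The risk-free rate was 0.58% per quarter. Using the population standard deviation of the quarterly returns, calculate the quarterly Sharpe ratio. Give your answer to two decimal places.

μ = (-3.5 − 1.2 + 0.9 + 2.9 + 1.5 + 8.6 + 1.1 + 1.3) / 8 = 1.4500%
Σ(r − μ)² = (-3.5 − 1.4500)² + (-1.2 − 1.4500)² + … = 85.2000
σ = √[85.2000 / 8] = 3.2634%
Sharpe = (μ − rf) / σ = (1.4500 − 0.58) / 3.2634 = 0.8700 / 3.2634 = 0.2666

0.27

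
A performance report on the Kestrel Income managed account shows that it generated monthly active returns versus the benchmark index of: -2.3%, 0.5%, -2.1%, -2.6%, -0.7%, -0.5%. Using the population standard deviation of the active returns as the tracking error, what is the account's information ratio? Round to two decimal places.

-1.14

Mean return r̄ = -7.70 / 6 = -1.2833%
Σ(r − r̄)² = (-2.3 − (-1.2833))² + (0.5 − (-1.2833))² + … = 7.5683
σ = √[7.5683 / 6] = 1.1231%
IR = r̄ / tracking error = -1.2833 / 1.1231 = -1.1426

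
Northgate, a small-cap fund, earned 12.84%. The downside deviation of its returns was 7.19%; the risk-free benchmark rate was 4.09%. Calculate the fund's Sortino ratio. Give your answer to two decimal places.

1.22

Sortino = (Rp − Rf) / σd = (12.84% − 4.09%) / 7.19% = 8.75% / 7.19% = 1.2170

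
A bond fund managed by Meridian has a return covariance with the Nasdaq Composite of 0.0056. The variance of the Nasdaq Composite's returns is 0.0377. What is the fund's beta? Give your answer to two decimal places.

0.15

β = Cov(Rp, Rm) / Var(Rm) = 0.0056 / 0.0377 = 0.1485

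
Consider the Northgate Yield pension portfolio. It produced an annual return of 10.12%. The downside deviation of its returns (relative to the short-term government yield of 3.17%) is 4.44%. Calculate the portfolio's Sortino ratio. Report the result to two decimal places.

1.57

Sortino = (Rp − Rf) / σd = (10.12% − 3.17%) / 4.44% = 6.95% / 4.44% = 1.5653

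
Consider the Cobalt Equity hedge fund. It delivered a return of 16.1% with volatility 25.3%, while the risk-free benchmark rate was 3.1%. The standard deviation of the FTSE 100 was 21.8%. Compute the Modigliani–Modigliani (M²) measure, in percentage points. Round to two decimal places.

14.30

Sharpe = (Rp − Rf) / σp = (16.1% − 3.1%) / 25.3% = 0.5138
M² = Rf + Sharpe × σm = 3.1% + 0.5138 × 21.8% = 14.3008%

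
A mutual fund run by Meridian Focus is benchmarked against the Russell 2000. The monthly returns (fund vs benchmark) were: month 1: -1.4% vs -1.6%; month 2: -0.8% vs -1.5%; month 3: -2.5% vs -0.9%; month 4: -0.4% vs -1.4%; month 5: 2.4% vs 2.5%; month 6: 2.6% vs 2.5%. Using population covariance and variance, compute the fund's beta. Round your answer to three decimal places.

0.935

r̄p = -0.0167%,  r̄m = -0.0667%
Cov = Σ(rp − r̄p)(rm − r̄m) / 6 = 3.1239
Var(rm) = Σ(rm − r̄m)² / 6 = 3.3422
β = Cov / Var = 3.1239 / 3.3422 = 0.9347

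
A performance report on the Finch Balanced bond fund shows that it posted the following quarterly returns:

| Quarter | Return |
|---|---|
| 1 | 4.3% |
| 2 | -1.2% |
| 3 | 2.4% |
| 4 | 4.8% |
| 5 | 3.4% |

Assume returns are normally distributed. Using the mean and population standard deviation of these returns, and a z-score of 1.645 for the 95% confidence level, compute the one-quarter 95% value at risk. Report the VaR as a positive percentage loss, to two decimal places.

0.77

Mean return μ = 13.70 / 5 = 2.7400%
Σ(r − μ)² = 22.7520; population σ = √(22.7520/5) = 2.1332%
VaR = −(μ − z·σ) = −(2.7400 − 1.645 × 2.1332) = −(-0.7691) = 0.7691%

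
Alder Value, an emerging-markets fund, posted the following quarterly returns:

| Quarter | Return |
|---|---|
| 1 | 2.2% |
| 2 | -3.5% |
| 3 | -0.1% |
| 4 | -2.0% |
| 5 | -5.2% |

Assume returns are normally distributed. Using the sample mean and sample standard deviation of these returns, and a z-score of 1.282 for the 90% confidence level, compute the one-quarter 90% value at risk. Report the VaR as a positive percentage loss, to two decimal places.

5.42

r̄ = (2.2 − 3.5 − 0.1 − 2 − 5.2) / 5 = -8.60 / 5 = -1.7200%
Sample std dev = √[33.3480 / 4] = 2.8874%
VaR = −(r̄ − z·σ) = −(-1.7200 − 1.282 × 2.8874) = −(-5.4216) = 5.4216%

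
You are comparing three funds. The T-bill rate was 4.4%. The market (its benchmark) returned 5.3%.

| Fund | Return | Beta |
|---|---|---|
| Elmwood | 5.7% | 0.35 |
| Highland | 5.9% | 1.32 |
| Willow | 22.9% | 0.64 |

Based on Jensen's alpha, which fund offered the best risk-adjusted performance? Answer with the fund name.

Willow

Elmwood: α = 5.7% − [4.4% + 0.35 × (5.3% − 4.4%)] = 0.985
Highland: α = 5.9% − [4.4% + 1.32 × (5.3% − 4.4%)] = 0.312
Willow: α = 22.9% − [4.4% + 0.64 × (5.3% − 4.4%)] = 17.924
Highest: Willow (17.924).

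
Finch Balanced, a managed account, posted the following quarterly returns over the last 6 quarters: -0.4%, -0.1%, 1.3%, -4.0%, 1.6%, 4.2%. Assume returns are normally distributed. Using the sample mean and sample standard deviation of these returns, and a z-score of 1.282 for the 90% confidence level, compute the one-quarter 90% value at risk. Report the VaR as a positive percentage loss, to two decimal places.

Mean return r̄ = 2.60 / 6 = 0.4333%
Σ(r − r̄)² = 36.9333; sample σ = √(36.9333/5) = 2.7178%
VaR = −(r̄ − z·σ) = −(0.4333 − 1.282 × 2.7178) = −(-3.0509) = 3.0509%

3.05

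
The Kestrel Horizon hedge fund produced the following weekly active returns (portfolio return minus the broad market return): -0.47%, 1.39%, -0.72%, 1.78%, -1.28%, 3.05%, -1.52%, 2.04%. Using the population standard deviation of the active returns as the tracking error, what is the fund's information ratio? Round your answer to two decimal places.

0.33

Mean return μ = 4.270 / 8 = 0.5338%
Σ(r − μ)² = 20.9736; population σ = √(20.9736/8) = 1.6192%
IR = μ / tracking error = 0.5338 / 1.6192 = 0.3297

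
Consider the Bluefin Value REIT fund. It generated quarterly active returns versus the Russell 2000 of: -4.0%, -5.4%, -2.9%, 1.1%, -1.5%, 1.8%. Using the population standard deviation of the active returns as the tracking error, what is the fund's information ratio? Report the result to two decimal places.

-0.70

μ = (-4 − 5.4 − 2.9 + 1.1 − 1.5 + 1.8) / 6 = -10.90 / 6 = -1.8167%
Population std dev = √[40.4683 / 6] = 2.5971%
IR = μ / tracking error = -1.8167 / 2.5971 = -0.6995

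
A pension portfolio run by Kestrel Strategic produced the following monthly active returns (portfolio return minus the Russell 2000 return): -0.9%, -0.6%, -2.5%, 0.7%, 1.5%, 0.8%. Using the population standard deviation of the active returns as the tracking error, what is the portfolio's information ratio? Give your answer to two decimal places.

Mean return μ = -1.00 / 6 = -0.1667%
Σ(r − μ)² = 10.6333; population σ = √(10.6333/6) = 1.3312%
IR = μ / tracking error = -0.1667 / 1.3312 = -0.1252

-0.13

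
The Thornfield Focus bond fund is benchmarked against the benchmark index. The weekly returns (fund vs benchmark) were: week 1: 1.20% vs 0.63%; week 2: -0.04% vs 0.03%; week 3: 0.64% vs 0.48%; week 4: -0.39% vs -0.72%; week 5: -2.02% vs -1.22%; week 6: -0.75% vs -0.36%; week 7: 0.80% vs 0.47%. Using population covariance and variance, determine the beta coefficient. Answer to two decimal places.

r̄p = -0.0800%,  r̄m = -0.0986%
Cov = Σ(rp − r̄p)(rm − r̄m) / 7 = 0.6283
Var(rm) = Σ(rm − r̄m)² / 7 = 0.4168
β = Cov / Var = 0.6283 / 0.4168 = 1.5074

1.51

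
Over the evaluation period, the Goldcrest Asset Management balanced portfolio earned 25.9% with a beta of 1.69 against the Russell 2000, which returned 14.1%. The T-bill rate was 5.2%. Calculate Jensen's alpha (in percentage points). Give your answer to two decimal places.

CAPM expected return = Rf + β(Rm − Rf) = 5.2% + 1.69 × (14.1% − 5.2%) = 5.2 + 1.69 × 8.90 = 20.2410%
Jensen's α = Rp − E[R] = 25.9% − 20.2410% = 5.6590

5.66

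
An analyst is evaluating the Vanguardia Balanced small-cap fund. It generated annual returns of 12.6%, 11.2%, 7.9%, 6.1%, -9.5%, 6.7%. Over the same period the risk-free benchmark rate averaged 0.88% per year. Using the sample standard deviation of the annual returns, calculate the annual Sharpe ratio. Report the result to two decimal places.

Mean return r̄ = 35.00 / 6 = 5.8333%
Sample σ = √[Σ(r − r̄)² / 5] = √[314.7933 / 5] = √62.9587 = 7.9347%
Sharpe = (r̄ − rf) / σ = (5.8333 − 0.88) / 7.9347 = 4.9533 / 7.9347 = 0.6243

0.62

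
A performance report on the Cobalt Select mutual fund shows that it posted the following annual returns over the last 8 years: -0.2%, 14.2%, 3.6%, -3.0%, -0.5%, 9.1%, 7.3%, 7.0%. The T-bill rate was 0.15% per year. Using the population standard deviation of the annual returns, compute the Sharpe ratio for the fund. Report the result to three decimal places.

0.840

Mean return r̄ = 37.50 / 8 = 4.6875%
Population std dev = √[233.2088 / 8] = 5.3992%
Sharpe = (r̄ − rf) / σ = (4.6875 − 0.15) / 5.3992 = 4.5375 / 5.3992 = 0.8404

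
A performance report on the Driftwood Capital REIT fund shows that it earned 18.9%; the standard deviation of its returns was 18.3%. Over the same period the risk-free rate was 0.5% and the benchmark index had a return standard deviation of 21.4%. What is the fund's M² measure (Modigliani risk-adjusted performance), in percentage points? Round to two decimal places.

Sharpe = (Rp − Rf) / σp = (18.9% − 0.5%) / 18.3% = 1.0055
M² = Rf + Sharpe × σm = 0.5% + 1.0055 × 21.4% = 22.0177%

22.02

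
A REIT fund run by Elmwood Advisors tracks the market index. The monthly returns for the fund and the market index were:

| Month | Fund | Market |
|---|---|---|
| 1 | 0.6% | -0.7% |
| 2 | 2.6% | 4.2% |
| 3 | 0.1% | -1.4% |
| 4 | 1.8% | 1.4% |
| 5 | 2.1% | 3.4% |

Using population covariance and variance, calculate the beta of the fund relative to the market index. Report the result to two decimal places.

r̄p = 1.4400%,  r̄m = 1.3800%
Cov = Σ(rp − r̄p)(rm − r̄m) / 5 = 2.0168
Var(rm) = Σ(rm − r̄m)² / 5 = 4.8176
β = Cov / Var = 2.0168 / 4.8176 = 0.4186

0.42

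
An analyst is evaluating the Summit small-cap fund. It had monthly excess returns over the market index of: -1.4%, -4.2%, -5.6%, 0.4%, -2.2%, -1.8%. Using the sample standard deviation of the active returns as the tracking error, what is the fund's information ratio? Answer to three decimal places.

-1.158

r̄ = (-1.4 − 4.2 − 5.6 + 0.4 − 2.2 − 1.8) / 6 = -14.80 / 6 = -2.4667%
Sample std dev = √[22.6933 / 5] = 2.1304%
IR = r̄ / tracking error = -2.4667 / 2.1304 = -1.1579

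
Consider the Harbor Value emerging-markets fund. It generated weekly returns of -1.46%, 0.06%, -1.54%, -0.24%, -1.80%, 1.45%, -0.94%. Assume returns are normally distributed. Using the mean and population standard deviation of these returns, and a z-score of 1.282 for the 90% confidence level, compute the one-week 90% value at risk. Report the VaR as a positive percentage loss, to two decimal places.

2.00

Mean return r̄ = -4.470 / 7 = -0.6386%
Σ(r − r̄)² = (-1.46 − (-0.6386))² + (0.06 − (-0.6386))² + (-1.54 − (-0.6386))² + … = 7.9361
σ = √[7.9361 / 7] = 1.0648%
VaR = −(r̄ − z·σ) = −(-0.6386 − 1.282 × 1.0648) = −(-2.0037) = 2.0037%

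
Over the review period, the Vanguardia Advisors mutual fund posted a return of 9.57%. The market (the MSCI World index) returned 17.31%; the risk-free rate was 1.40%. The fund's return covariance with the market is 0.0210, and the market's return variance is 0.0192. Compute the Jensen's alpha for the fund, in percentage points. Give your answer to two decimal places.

-9.23

β = Cov / Var = 0.0210 / 0.0192 = 1.0938
E[R] = Rf + β(Rm − Rf) = 1.40% + 1.0938 × (17.31% − 1.40%) = 18.8024%
α = Rp − E[R] = 9.57% − 18.8024% = -9.2324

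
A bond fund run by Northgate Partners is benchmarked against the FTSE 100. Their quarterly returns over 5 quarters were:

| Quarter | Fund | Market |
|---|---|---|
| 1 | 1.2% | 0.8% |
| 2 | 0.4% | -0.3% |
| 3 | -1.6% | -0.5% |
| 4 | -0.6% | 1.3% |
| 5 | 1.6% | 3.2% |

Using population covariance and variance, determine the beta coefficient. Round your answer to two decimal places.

0.57

r̄p = 0.2000%,  r̄m = 0.9000%
Cov = Σ(rp − r̄p)(rm − r̄m) / 5 = 1.0160
Var(rm) = Σ(rm − r̄m)² / 5 = 1.7720
β = Cov / Var = 1.0160 / 1.7720 = 0.5734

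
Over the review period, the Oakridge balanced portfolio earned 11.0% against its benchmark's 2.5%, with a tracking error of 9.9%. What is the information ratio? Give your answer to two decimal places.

IR = (Rp − Rb) / TE = (11.0% − 2.5%) / 9.9% = 8.50% / 9.9% = 0.8586

0.86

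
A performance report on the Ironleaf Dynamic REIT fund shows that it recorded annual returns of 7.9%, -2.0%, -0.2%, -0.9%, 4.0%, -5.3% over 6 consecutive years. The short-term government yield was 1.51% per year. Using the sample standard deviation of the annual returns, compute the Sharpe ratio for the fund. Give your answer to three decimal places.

r̄ = (7.9 − 2 − 0.2 − 0.9 + 4 − 5.3) / 6 = 3.50 / 6 = 0.5833%
Σ(r − r̄)² = 109.3083; sample σ = √(109.3083/5) = 4.6756%
Sharpe = (r̄ − rf) / σ = (0.5833 − 1.51) / 4.6756 = -0.9267 / 4.6756 = -0.1982

-0.198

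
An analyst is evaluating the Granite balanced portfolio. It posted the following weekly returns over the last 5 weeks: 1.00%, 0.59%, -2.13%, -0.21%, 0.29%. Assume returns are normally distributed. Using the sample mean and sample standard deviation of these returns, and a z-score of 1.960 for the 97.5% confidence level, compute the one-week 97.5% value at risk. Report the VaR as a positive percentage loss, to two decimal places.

2.49

r̄ = (1 + 0.59 − 2.13 − 0.21 + 0.29) / 5 = -0.460 / 5 = -0.0920%
Sample std dev = √[5.9709 / 4] = 1.2218%
VaR = −(r̄ − z·σ) = −(-0.0920 − 1.960 × 1.2218) = −(-2.4867) = 2.4867%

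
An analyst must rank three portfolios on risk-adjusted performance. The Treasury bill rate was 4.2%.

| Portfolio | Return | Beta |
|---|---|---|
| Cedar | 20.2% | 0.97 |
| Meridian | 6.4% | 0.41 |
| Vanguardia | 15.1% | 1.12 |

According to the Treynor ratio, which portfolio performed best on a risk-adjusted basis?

Cedar: Treynor = (20.2% − 4.2%) / 0.97 = 16.495
Meridian: Treynor = (6.4% − 4.2%) / 0.41 = 5.366
Vanguardia: Treynor = (15.1% − 4.2%) / 1.12 = 9.732
Highest: Cedar (16.495).

Cedar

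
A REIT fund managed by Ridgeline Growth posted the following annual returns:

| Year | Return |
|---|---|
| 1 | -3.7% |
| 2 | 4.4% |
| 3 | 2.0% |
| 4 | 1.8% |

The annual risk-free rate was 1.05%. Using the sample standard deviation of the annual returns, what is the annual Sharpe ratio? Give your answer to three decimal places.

Mean return μ = 4.50 / 4 = 1.1250%
Sample std dev = √[35.2275 / 3] = 3.4267%
Sharpe = (μ − rf) / σ = (1.1250 − 1.05) / 3.4267 = 0.0750 / 3.4267 = 0.0219

0.022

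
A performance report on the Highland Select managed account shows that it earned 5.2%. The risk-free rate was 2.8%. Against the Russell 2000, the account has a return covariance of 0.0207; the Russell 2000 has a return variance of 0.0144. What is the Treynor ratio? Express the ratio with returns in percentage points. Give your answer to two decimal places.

1.67

β = Cov / Var = 0.0207 / 0.0144 = 1.4375
Treynor = (Rp − Rf) / β = (5.2% − 2.8%) / 1.4375 = 2.40 / 1.4375 = 1.6696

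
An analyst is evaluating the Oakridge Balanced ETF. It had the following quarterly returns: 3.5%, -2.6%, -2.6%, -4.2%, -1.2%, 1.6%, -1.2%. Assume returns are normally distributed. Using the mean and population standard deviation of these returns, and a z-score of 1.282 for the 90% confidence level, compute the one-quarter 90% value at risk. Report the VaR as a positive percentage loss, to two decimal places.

4.11

r̄ = (3.5 − 2.6 − 2.6 − 4.2 − 1.2 + 1.6 − 1.2) / 7 = -0.9571%
Population σ = √[Σ(r − r̄)² / 7] = √[42.4371 / 7] = √6.0624 = 2.4622%
VaR = −(r̄ − z·σ) = −(-0.9571 − 1.282 × 2.4622) = −(-4.1136) = 4.1136%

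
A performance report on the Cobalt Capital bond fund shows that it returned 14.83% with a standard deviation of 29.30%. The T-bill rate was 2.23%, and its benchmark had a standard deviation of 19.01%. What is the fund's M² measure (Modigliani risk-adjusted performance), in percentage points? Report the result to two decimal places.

10.40

Sharpe = (Rp − Rf) / σp = (14.83% − 2.23%) / 29.30% = 0.4300
M² = Rf + Sharpe × σm = 2.23% + 0.4300 × 19.01% = 10.4043%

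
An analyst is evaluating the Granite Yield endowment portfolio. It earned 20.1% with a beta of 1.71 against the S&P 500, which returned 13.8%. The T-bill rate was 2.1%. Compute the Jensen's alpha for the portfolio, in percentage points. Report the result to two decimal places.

-2.01

CAPM expected return = Rf + β(Rm − Rf) = 2.1% + 1.71 × (13.8% − 2.1%) = 2.1 + 1.71 × 11.70 = 22.1070%
Jensen's α = Rp − E[R] = 20.1% − 22.1070% = -2.0070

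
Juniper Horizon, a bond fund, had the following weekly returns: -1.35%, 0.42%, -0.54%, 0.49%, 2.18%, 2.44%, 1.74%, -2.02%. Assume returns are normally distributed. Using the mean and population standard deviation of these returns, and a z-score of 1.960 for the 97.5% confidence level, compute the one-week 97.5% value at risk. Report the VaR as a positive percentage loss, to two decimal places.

μ = (-1.35 + 0.42 − 0.54 + 0.49 + 2.18 + 2.44 + 1.74 − 2.02) / 8 = 0.4200%
Σ(r − μ)² = (-1.35 − 0.4200)² + (0.42 − 0.4200)² + … = 18.9334
population σ = √(18.9334 / 8) = √2.3667 = 1.5384%
VaR = −(μ − z·σ) = −(0.4200 − 1.960 × 1.5384) = −(-2.5953) = 2.5953%

2.60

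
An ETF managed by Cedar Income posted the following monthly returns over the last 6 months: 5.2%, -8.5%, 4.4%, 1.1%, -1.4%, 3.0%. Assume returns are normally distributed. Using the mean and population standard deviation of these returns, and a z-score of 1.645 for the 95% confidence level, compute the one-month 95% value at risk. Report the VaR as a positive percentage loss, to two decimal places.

6.98

μ = (5.2 − 8.5 + 4.4 + 1.1 − 1.4 + 3) / 6 = 0.6333%
Population std dev = √[128.4133 / 6] = 4.6263%
VaR = −(μ − z·σ) = −(0.6333 − 1.645 × 4.6263) = −(-6.9770) = 6.9770%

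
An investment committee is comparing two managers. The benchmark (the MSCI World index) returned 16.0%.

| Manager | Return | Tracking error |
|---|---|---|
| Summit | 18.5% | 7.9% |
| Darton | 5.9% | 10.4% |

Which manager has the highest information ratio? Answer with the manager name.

Summit: IR = (18.5% − 16.0%) / 7.9% = 0.316
Darton: IR = (5.9% − 16.0%) / 10.4% = -0.971
Highest: Summit (0.316).

Summit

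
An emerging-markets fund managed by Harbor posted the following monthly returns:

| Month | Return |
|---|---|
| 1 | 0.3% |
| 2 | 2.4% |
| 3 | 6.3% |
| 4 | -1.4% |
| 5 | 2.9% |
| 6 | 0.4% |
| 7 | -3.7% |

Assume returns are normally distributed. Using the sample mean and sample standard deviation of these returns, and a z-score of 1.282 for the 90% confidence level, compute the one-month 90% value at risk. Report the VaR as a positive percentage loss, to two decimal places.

3.10

r̄ = (0.3 + 2.4 + 6.3 − 1.4 + 2.9 + 0.4 − 3.7) / 7 = 1.0286%
Sample std dev = √[62.3543 / 6] = 3.2237%
VaR = −(r̄ − z·σ) = −(1.0286 − 1.282 × 3.2237) = −(-3.1042) = 3.1042%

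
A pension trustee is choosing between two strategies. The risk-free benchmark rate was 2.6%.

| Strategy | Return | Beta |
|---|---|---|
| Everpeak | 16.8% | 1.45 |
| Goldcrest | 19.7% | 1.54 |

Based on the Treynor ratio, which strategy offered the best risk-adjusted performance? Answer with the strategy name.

Everpeak: Treynor = (16.8% − 2.6%) / 1.45 = 9.793
Goldcrest: Treynor = (19.7% − 2.6%) / 1.54 = 11.104
Highest: Goldcrest (11.104).

Goldcrest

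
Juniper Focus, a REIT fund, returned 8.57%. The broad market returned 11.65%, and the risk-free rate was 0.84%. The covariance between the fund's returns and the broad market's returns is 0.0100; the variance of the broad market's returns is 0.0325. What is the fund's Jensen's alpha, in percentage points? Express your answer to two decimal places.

4.40

β = Cov / Var = 0.0100 / 0.0325 = 0.3077
E[R] = Rf + β(Rm − Rf) = 0.84% + 0.3077 × (11.65% − 0.84%) = 4.1662%
α = Rp − E[R] = 8.57% − 4.1662% = 4.4038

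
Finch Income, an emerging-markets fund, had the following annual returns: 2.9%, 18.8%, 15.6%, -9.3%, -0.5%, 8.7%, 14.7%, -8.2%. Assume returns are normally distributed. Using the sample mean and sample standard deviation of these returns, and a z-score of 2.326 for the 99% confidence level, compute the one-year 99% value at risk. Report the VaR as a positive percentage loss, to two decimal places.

r̄ = (2.9 + 18.8 + 15.6 − 9.3 − 0.5 + 8.7 + 14.7 − 8.2) / 8 = 5.3375%
Σ(r − r̄)² = (2.9 − 5.3375)² + (18.8 − 5.3375)² + (15.6 − 5.3375)² + … = 823.0588
σ = √[823.0588 / 7] = 10.8434%
VaR = −(r̄ − z·σ) = −(5.3375 − 2.326 × 10.8434) = −(-19.8842) = 19.8842%

19.88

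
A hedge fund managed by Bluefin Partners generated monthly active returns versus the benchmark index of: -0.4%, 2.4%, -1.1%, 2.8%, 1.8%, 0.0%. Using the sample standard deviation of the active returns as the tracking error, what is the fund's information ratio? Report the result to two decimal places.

r̄ = (-0.4 + 2.4 − 1.1 + 2.8 + 1.8 + 0) / 6 = 5.50 / 6 = 0.9167%
Σ(r − r̄)² = (-0.4 − 0.9167)² + (2.4 − 0.9167)² + (-1.1 − 0.9167)² + … = 13.1683
σ = √[13.1683 / 5] = 1.6229%
IR = r̄ / tracking error = 0.9167 / 1.6229 = 0.5649

0.56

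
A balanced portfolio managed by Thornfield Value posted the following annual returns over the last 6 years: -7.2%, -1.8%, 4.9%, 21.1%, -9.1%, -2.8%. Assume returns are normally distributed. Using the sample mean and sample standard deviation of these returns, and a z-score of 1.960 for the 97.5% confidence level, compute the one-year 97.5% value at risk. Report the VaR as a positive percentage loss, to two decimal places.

20.81

r̄ = (-7.2 − 1.8 + 4.9 + 21.1 − 9.1 − 2.8) / 6 = 0.8500%
Σ(r − r̄)² = (-7.2 − 0.8500)² + (-1.8 − 0.8500)² + … = 610.6150
sample σ = √(610.6150 / 5) = √122.1230 = 11.0509%
VaR = −(r̄ − z·σ) = −(0.8500 − 1.960 × 11.0509) = −(-20.8098) = 20.8098%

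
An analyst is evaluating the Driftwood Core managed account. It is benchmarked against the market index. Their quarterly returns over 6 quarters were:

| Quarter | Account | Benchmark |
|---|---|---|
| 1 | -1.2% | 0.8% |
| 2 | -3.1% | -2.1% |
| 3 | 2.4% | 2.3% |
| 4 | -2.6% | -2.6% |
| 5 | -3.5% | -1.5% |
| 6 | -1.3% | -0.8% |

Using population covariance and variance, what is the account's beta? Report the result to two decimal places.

1.04

r̄p = -1.5500%,  r̄m = -0.6500%
Cov = Σ(rp − r̄p)(rm − r̄m) / 6 = 3.0125
Var(rm) = Σ(rm − r̄m)² / 6 = 2.9092
β = Cov / Var = 3.0125 / 2.9092 = 1.0355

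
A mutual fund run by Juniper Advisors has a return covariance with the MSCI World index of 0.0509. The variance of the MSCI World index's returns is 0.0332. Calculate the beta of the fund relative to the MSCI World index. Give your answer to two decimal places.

β = Cov(Rp, Rm) / Var(Rm) = 0.0509 / 0.0332 = 1.5331

1.53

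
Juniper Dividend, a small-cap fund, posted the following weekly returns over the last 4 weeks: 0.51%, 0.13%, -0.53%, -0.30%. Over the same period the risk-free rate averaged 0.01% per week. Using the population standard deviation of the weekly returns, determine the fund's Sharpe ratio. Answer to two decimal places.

-0.14

Mean return r̄ = -0.190 / 4 = -0.0475%
Population σ = √[Σ(r − r̄)² / 4] = √[0.6389 / 4] = √0.1597 = 0.3996%
Sharpe = (r̄ − rf) / σ = (-0.0475 − 0.01) / 0.3996 = -0.0575 / 0.3996 = -0.1439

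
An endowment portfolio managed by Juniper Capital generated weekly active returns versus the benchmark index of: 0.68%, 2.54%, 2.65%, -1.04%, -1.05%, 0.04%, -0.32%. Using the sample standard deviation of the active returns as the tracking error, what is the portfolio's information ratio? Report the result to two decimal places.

μ = (0.68 + 2.54 + 2.65 − 1.04 − 1.05 + 0.04 − 0.32) / 7 = 3.500 / 7 = 0.5000%
Σ(r − μ)² = 14.4746; sample σ = √(14.4746/6) = 1.5532%
IR = μ / tracking error = 0.5000 / 1.5532 = 0.3219

0.32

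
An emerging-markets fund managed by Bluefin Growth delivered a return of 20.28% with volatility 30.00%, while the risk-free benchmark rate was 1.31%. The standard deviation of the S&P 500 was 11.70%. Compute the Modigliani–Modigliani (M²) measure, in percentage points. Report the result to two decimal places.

Sharpe = (Rp − Rf) / σp = (20.28% − 1.31%) / 30.00% = 0.6323
M² = Rf + Sharpe × σm = 1.31% + 0.6323 × 11.70% = 8.7079%

8.71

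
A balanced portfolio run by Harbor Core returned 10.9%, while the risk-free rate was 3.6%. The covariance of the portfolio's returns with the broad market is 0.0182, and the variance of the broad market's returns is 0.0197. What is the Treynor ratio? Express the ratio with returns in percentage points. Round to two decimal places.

7.90

β = Cov / Var = 0.0182 / 0.0197 = 0.9239
Treynor = (Rp − Rf) / β = (10.9% − 3.6%) / 0.9239 = 7.30 / 0.9239 = 7.9013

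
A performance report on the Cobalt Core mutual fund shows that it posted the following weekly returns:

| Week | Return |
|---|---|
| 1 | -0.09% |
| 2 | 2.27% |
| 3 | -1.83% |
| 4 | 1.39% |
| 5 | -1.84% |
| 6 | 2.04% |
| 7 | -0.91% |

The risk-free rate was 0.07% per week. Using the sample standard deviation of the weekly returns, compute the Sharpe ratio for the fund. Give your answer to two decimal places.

0.04

μ = (-0.09 + 2.27 − 1.83 + 1.39 − 1.84 + 2.04 − 0.91) / 7 = 0.1471%
Sample σ = √[Σ(r − μ)² / 6] = √[18.6657 / 6] = √3.1110 = 1.7638%
Sharpe = (μ − rf) / σ = (0.1471 − 0.07) / 1.7638 = 0.0771 / 1.7638 = 0.0437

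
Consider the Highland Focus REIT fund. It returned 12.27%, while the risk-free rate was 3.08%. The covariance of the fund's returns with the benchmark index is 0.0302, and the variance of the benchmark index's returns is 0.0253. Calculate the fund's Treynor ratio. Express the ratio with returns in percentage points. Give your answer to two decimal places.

β = Cov / Var = 0.0302 / 0.0253 = 1.1937
Treynor = (Rp − Rf) / β = (12.27% − 3.08%) / 1.1937 = 9.19 / 1.1937 = 7.6988

7.70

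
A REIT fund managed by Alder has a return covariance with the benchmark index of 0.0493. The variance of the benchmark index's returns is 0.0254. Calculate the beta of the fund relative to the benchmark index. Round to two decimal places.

1.94

β = Cov(Rp, Rm) / Var(Rm) = 0.0493 / 0.0254 = 1.9409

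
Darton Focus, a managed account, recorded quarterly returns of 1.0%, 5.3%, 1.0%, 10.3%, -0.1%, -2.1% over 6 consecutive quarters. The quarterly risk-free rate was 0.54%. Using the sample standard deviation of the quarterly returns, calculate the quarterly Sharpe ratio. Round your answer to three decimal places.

0.451

Mean return r̄ = 15.40 / 6 = 2.5667%
Σ(r − r̄)² = 101.0733; sample σ = √(101.0733/5) = 4.4961%
Sharpe = (r̄ − rf) / σ = (2.5667 − 0.54) / 4.4961 = 2.0267 / 4.4961 = 0.4508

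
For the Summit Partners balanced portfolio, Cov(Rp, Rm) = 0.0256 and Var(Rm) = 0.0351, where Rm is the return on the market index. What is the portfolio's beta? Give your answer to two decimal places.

β = Cov(Rp, Rm) / Var(Rm) = 0.0256 / 0.0351 = 0.7293

0.73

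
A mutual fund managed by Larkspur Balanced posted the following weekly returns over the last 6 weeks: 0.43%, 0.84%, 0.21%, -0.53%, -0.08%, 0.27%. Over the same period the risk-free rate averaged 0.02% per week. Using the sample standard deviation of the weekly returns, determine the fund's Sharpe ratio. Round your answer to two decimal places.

0.37

μ = (0.43 + 0.84 + 0.21 − 0.53 − 0.08 + 0.27) / 6 = 1.140 / 6 = 0.1900%
Σ(r − μ)² = (0.43 − 0.1900)² + (0.84 − 0.1900)² + (0.21 − 0.1900)² + … = 1.0782
σ = √[1.0782 / 5] = 0.4644%
Sharpe = (μ − rf) / σ = (0.1900 − 0.02) / 0.4644 = 0.1700 / 0.4644 = 0.3661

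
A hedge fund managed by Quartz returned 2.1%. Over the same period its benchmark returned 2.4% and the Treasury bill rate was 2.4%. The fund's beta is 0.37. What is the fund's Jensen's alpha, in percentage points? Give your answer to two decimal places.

CAPM expected return = Rf + β(Rm − Rf) = 2.4% + 0.37 × (2.4% − 2.4%) = 2.4 + 0.37 × 0.00 = 2.4000%
Jensen's α = Rp − E[R] = 2.1% − 2.4000% = -0.3000

-0.30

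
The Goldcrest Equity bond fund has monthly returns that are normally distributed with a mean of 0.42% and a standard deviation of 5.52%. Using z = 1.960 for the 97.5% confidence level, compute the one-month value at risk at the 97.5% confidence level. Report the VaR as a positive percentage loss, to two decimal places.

VaR (as % loss) = −(μ − z·σ) = −(0.42% − 1.960 × 5.52%) = −(-10.3992%) = 10.3992%

10.40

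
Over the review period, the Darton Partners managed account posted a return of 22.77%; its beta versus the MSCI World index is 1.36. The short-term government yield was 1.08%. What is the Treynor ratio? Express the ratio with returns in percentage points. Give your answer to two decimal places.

Treynor = (Rp − Rf) / β = (22.77% − 1.08%) / 1.36 = 21.69 / 1.36 = 15.9485

15.95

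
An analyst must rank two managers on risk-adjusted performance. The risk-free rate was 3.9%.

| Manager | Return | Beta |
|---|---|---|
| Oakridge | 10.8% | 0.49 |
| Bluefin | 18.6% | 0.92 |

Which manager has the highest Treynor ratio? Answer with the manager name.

Bluefin

Oakridge: Treynor = (10.8% − 3.9%) / 0.49 = 14.082
Bluefin: Treynor = (18.6% − 3.9%) / 0.92 = 15.978
Highest: Bluefin (15.978).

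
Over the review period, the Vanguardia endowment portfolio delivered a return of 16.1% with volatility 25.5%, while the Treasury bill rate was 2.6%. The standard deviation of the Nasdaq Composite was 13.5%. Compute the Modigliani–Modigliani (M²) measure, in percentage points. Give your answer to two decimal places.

9.75

Sharpe = (Rp − Rf) / σp = (16.1% − 2.6%) / 25.5% = 0.5294
M² = Rf + Sharpe × σm = 2.6% + 0.5294 × 13.5% = 9.7469%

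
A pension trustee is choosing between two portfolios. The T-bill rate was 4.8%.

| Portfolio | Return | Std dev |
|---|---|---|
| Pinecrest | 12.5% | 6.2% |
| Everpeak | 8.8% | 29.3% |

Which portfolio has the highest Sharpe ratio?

Pinecrest: Sharpe ratio = (12.5% − 4.8%) / 6.2% = 1.242
Everpeak: Sharpe ratio = (8.8% − 4.8%) / 29.3% = 0.137
Highest: Pinecrest (1.242).

Pinecrest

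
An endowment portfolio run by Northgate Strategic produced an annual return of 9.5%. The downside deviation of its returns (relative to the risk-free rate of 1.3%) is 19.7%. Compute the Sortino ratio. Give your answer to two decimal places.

Sortino = (Rp − Rf) / σd = (9.5% − 1.3%) / 19.7% = 8.20% / 19.7% = 0.4162

0.42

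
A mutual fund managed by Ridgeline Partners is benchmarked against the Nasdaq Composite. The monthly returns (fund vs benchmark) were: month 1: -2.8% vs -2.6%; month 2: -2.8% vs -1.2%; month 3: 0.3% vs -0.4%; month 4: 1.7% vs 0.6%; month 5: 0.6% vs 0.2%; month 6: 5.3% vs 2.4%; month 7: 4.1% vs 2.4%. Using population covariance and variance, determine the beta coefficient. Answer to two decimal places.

r̄p = 0.9143%,  r̄m = 0.2000%
Cov = Σ(rp − r̄p)(rm − r̄m) / 7 = 4.7057
Var(rm) = Σ(rm − r̄m)² / 7 = 2.8571
β = Cov / Var = 4.7057 / 2.8571 = 1.6470

1.65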